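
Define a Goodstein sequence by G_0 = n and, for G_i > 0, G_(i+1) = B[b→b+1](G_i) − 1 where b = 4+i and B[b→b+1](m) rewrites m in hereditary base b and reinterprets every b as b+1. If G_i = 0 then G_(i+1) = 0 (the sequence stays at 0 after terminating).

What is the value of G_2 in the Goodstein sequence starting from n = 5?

5

[0] 5 ≡ 4 + 1 (base 4). Lift 5: 6. −1: 5.
[1] 5 ≡ 5 (base 5). Lift 6: 6. −1: 5.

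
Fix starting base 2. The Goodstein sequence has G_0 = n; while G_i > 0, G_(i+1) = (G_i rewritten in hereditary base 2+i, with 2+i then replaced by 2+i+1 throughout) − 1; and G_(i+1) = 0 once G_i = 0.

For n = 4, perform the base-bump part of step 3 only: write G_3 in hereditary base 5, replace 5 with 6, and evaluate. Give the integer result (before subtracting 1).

4 —HB2→ 2^2 —bump→ 3^3 = 27 —(−1)→ 26
26 —HB3→ 2·3^2 + 2·3 + 2 —bump→ 2·4^2 + 2·4 + 2 = 42 —(−1)→ 41
41 —HB4→ 2·4^2 + 2·4 + 1 —bump→ 2·5^2 + 2·5 + 1 = 61 —(−1)→ 60
60 —HB5→ 2·5^2 + 2·5 —bump→ 2·6^2 + 2·6 = 84 —(−1)→ 83

84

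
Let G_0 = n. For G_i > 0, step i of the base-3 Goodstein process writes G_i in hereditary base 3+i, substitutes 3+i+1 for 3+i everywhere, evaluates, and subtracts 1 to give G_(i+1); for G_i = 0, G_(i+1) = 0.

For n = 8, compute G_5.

11

i=0: 8 = 2·3 + 2 (b=3); 3→4: 2·4 + 2 = 10; 10−1 = 9
i=1: 9 = 2·4 + 1 (b=4); 4→5: 2·5 + 1 = 11; 11−1 = 10
i=2: 10 = 2·5 (b=5); 5→6: 2·6 = 12; 12−1 = 11
i=3: 11 = 6 + 5 (b=6); 6→7: 7 + 5 = 12; 12−1 = 11
i=4: 11 = 7 + 4 (b=7); 7→8: 8 + 4 = 12; 12−1 = 11
i=5: 11 = 8 + 3 (b=8); 8→9: 9 + 3 = 12; 12−1 = 11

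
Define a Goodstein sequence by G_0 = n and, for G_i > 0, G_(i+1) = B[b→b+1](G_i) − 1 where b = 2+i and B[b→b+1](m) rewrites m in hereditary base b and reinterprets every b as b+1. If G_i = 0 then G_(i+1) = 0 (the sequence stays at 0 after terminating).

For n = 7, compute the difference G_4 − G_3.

43530

i=0: 7 = 2^2 + 2 + 1 (b=2); 2→3: 3^3 + 3 + 1 = 31; 31−1 = 30
i=1: 30 = 3^3 + 3 (b=3); 3→4: 4^4 + 4 = 260; 260−1 = 259
i=2: 259 = 4^4 + 3 (b=4); 4→5: 5^5 + 3 = 3128; 3128−1 = 3127
i=3: 3127 = 5^5 + 2 (b=5); 5→6: 6^6 + 2 = 46658; 46658−1 = 46657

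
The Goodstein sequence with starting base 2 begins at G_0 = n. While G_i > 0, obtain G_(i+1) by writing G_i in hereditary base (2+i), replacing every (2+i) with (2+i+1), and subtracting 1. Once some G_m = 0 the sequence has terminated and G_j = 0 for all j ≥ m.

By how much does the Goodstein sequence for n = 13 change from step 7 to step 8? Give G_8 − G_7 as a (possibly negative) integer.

[0] 13 ≡ 2^(2 + 1) + 2^2 + 1 (base 2). Lift 3: 109. −1: 108.
[1] 108 ≡ 3^(3 + 1) + 3^3 (base 3). Lift 4: 1280. −1: 1279.
[2] 1279 ≡ 4^(4 + 1) + 3·4^3 + 3·4^2 + 3·4 + 3 (base 4). Lift 5: 16093. −1: 16092.
[3] 16092 ≡ 5^(5 + 1) + 3·5^3 + 3·5^2 + 3·5 + 2 (base 5). Lift 6: 280712. −1: 280711.
[4] 280711 ≡ 6^(6 + 1) + 3·6^3 + 3·6^2 + 3·6 + 1 (base 6). Lift 7: 5765999. −1: 5765998.
[5] 5765998 ≡ 7^(7 + 1) + 3·7^3 + 3·7^2 + 3·7 (base 7). Lift 8: 134219480. −1: 134219479.
[6] 134219479 ≡ 8^(8 + 1) + 3·8^3 + 3·8^2 + 2·8 + 7 (base 8). Lift 9: 3486786856. −1: 3486786855.
[7] 3486786855 ≡ 9^(9 + 1) + 3·9^3 + 3·9^2 + 2·9 + 6 (base 9). Lift 10: 100000003326. −1: 100000003325.

96513216470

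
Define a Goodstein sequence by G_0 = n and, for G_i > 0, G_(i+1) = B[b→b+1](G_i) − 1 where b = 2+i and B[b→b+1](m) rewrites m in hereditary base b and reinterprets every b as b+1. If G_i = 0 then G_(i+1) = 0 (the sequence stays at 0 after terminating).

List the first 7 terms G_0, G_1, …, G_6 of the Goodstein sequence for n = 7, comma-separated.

7, 30, 259, 3127, 46657, 823543, 16777215

step 0: 7 = 2^2 + 2 + 1; sub 3 for 2: 3^3 + 3 + 1; = 31; G_1 = 31−1 = 30
step 1: 30 = 3^3 + 3; sub 4 for 3: 4^4 + 4; = 260; G_2 = 260−1 = 259
step 2: 259 = 4^4 + 3; sub 5 for 4: 5^5 + 3; = 3128; G_3 = 3128−1 = 3127
step 3: 3127 = 5^5 + 2; sub 6 for 5: 6^6 + 2; = 46658; G_4 = 46658−1 = 46657
step 4: 46657 = 6^6 + 1; sub 7 for 6: 7^7 + 1; = 823544; G_5 = 823544−1 = 823543
step 5: 823543 = 7^7; sub 8 for 7: 8^8; = 16777216; G_6 = 16777216−1 = 16777215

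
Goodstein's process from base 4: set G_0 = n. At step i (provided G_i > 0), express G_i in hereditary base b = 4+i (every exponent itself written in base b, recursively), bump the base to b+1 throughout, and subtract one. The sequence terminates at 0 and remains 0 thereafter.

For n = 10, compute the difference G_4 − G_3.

10 —HB4→ 2·4 + 2 —bump→ 2·5 + 2 = 12 —(−1)→ 11
11 —HB5→ 2·5 + 1 —bump→ 2·6 + 1 = 13 —(−1)→ 12
12 —HB6→ 2·6 —bump→ 2·7 = 14 —(−1)→ 13
13 —HB7→ 7 + 6 —bump→ 8 + 6 = 14 —(−1)→ 13

0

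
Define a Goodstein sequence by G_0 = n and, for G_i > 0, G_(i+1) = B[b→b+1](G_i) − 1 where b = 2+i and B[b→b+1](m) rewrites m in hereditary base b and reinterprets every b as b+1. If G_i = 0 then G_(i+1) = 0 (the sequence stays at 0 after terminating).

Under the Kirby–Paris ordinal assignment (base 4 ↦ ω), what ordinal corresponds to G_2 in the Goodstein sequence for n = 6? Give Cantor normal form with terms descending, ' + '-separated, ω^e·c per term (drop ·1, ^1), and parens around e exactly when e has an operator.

ω^ω + 1

step 0: 6 = 2^2 + 2; sub 3 for 2: 3^3 + 3; = 30; G_1 = 30−1 = 29
step 1: 29 = 3^3 + 2; sub 4 for 3: 4^4 + 2; = 258; G_2 = 258−1 = 257
step 2: 257 = 4^4 + 1; sub 5 for 4: 5^5 + 1; = 3126; G_3 = 3126−1 = 3125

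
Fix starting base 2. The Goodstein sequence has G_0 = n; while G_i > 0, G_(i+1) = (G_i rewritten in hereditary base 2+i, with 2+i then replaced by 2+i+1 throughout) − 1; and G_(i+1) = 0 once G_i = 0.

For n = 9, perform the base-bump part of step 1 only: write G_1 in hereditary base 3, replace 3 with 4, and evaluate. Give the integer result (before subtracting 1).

1024

i=0: 9 = 2^(2 + 1) + 1 (b=2); 2→3: 3^(3 + 1) + 1 = 82; 82−1 = 81
i=1: 81 = 3^(3 + 1) (b=3); 3→4: 4^(4 + 1) = 1024; 1024−1 = 1023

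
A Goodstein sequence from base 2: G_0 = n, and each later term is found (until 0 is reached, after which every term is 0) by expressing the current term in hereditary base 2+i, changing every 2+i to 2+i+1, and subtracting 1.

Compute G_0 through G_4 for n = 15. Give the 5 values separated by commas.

15, 111, 1283, 18752, 326593

step 0: 15 = 2^(2 + 1) + 2^2 + 2 + 1; sub 3 for 2: 3^(3 + 1) + 3^3 + 3 + 1; = 112; G_1 = 112−1 = 111
step 1: 111 = 3^(3 + 1) + 3^3 + 3; sub 4 for 3: 4^(4 + 1) + 4^4 + 4; = 1284; G_2 = 1284−1 = 1283
step 2: 1283 = 4^(4 + 1) + 4^4 + 3; sub 5 for 4: 5^(5 + 1) + 5^5 + 3; = 18753; G_3 = 18753−1 = 18752
step 3: 18752 = 5^(5 + 1) + 5^5 + 2; sub 6 for 5: 6^(6 + 1) + 6^6 + 2; = 326594; G_4 = 326594−1 = 326593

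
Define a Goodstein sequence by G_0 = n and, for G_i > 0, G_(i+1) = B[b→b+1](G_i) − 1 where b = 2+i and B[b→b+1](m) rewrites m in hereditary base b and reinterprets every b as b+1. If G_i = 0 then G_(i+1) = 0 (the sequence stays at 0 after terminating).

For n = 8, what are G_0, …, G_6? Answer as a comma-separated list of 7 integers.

[0] 8 ≡ 2^(2 + 1) (base 2). Lift 3: 81. −1: 80.
[1] 80 ≡ 2·3^3 + 2·3^2 + 2·3 + 2 (base 3). Lift 4: 554. −1: 553.
[2] 553 ≡ 2·4^4 + 2·4^2 + 2·4 + 1 (base 4). Lift 5: 6311. −1: 6310.
[3] 6310 ≡ 2·5^5 + 2·5^2 + 2·5 (base 5). Lift 6: 93396. −1: 93395.
[4] 93395 ≡ 2·6^6 + 2·6^2 + 6 + 5 (base 6). Lift 7: 1647196. −1: 1647195.
[5] 1647195 ≡ 2·7^7 + 2·7^2 + 7 + 4 (base 7). Lift 8: 33554572. −1: 33554571.

8, 80, 553, 6310, 93395, 1647195, 33554571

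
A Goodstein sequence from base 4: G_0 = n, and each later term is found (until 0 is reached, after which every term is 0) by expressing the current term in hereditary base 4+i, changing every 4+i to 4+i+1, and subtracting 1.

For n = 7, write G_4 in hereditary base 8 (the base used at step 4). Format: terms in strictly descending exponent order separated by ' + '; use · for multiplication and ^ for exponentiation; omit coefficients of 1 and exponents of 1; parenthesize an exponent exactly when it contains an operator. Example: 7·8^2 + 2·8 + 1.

7

base 4: 7 = 4 + 3; at 5: 5 + 3 = 8; next = 7
base 5: 7 = 5 + 2; at 6: 6 + 2 = 8; next = 7
base 6: 7 = 6 + 1; at 7: 7 + 1 = 8; next = 7
base 7: 7 = 7; at 8: 8 = 8; next = 7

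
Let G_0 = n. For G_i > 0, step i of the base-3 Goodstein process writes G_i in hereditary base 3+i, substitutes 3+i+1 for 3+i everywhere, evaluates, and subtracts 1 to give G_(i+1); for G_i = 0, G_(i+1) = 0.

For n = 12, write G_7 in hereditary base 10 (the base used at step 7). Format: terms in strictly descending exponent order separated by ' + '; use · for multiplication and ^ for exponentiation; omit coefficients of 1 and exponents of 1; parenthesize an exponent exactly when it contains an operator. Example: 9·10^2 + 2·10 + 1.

G_0=12  [base 3] 3^2 + 3  →[3↦4]→  4^2 + 4 = 20  −1 ⇒ G_1=19
G_1=19  [base 4] 4^2 + 3  →[4↦5]→  5^2 + 3 = 28  −1 ⇒ G_2=27
G_2=27  [base 5] 5^2 + 2  →[5↦6]→  6^2 + 2 = 38  −1 ⇒ G_3=37
G_3=37  [base 6] 6^2 + 1  →[6↦7]→  7^2 + 1 = 50  −1 ⇒ G_4=49
G_4=49  [base 7] 7^2  →[7↦8]→  8^2 = 64  −1 ⇒ G_5=63
G_5=63  [base 8] 7·8 + 7  →[8↦9]→  7·9 + 7 = 70  −1 ⇒ G_6=69
G_6=69  [base 9] 7·9 + 6  →[9↦10]→  7·10 + 6 = 76  −1 ⇒ G_7=75

7·10 + 5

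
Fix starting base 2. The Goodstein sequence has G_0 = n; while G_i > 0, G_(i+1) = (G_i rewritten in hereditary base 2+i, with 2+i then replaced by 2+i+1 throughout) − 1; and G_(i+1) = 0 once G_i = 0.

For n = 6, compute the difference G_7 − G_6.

step 0: 6 = 2^2 + 2; sub 3 for 2: 3^3 + 3; = 30; G_1 = 30−1 = 29
step 1: 29 = 3^3 + 2; sub 4 for 3: 4^4 + 2; = 258; G_2 = 258−1 = 257
step 2: 257 = 4^4 + 1; sub 5 for 4: 5^5 + 1; = 3126; G_3 = 3126−1 = 3125
step 3: 3125 = 5^5; sub 6 for 5: 6^6; = 46656; G_4 = 46656−1 = 46655
step 4: 46655 = 5·6^5 + 5·6^4 + 5·6^3 + 5·6^2 + 5·6 + 5; sub 7 for 6: 5·7^5 + 5·7^4 + 5·7^3 + 5·7^2 + 5·7 + 5; = 98040; G_5 = 98040−1 = 98039
step 5: 98039 = 5·7^5 + 5·7^4 + 5·7^3 + 5·7^2 + 5·7 + 4; sub 8 for 7: 5·8^5 + 5·8^4 + 5·8^3 + 5·8^2 + 5·8 + 4; = 187244; G_6 = 187244−1 = 187243
step 6: 187243 = 5·8^5 + 5·8^4 + 5·8^3 + 5·8^2 + 5·8 + 3; sub 9 for 8: 5·9^5 + 5·9^4 + 5·9^3 + 5·9^2 + 5·9 + 3; = 332148; G_7 = 332148−1 = 332147

144904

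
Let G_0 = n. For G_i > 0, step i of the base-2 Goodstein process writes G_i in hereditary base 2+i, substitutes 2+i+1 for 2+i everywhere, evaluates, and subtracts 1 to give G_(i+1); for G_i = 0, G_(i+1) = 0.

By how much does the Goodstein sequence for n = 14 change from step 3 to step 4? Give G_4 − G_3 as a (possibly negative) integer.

step 0: 14 = 2^(2 + 1) + 2^2 + 2; sub 3 for 2: 3^(3 + 1) + 3^3 + 3; = 111; G_1 = 111−1 = 110
step 1: 110 = 3^(3 + 1) + 3^3 + 2; sub 4 for 3: 4^(4 + 1) + 4^4 + 2; = 1282; G_2 = 1282−1 = 1281
step 2: 1281 = 4^(4 + 1) + 4^4 + 1; sub 5 for 4: 5^(5 + 1) + 5^5 + 1; = 18751; G_3 = 18751−1 = 18750
step 3: 18750 = 5^(5 + 1) + 5^5; sub 6 for 5: 6^(6 + 1) + 6^6; = 326592; G_4 = 326592−1 = 326591

307841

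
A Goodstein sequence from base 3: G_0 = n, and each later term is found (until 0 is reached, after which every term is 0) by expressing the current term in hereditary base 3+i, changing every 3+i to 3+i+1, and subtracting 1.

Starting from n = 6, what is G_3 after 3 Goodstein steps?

7

step 0: 6 = 2·3; sub 4 for 3: 2·4; = 8; G_1 = 8−1 = 7
step 1: 7 = 4 + 3; sub 5 for 4: 5 + 3; = 8; G_2 = 8−1 = 7
step 2: 7 = 5 + 2; sub 6 for 5: 6 + 2; = 8; G_3 = 8−1 = 7
step 3: 7 = 6 + 1; sub 7 for 6: 7 + 1; = 8; G_4 = 8−1 = 7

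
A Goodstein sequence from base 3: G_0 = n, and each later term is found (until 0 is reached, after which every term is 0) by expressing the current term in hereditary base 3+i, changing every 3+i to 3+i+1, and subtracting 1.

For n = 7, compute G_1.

8

[0] 7 ≡ 2·3 + 1 (base 3). Lift 4: 9. −1: 8.
[1] 8 ≡ 2·4 (base 4). Lift 5: 10. −1: 9.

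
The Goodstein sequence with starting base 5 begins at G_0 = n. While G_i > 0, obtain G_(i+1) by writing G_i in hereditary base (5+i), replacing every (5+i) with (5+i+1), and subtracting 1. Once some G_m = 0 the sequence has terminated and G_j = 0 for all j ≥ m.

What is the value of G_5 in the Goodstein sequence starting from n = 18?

27

base 5: 18 = 3·5 + 3; at 6: 3·6 + 3 = 21; next = 20
base 6: 20 = 3·6 + 2; at 7: 3·7 + 2 = 23; next = 22
base 7: 22 = 3·7 + 1; at 8: 3·8 + 1 = 25; next = 24
base 8: 24 = 3·8; at 9: 3·9 = 27; next = 26
base 9: 26 = 2·9 + 8; at 10: 2·10 + 8 = 28; next = 27
base 10: 27 = 2·10 + 7; at 11: 2·11 + 7 = 29; next = 28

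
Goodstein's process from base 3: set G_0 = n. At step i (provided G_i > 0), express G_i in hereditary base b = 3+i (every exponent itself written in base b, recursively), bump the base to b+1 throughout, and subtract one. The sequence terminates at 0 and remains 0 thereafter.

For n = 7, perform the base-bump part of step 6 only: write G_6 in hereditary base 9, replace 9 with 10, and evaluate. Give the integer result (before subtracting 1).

10

step 0: 7 = 2·3 + 1; sub 4 for 3: 2·4 + 1; = 9; G_1 = 9−1 = 8
step 1: 8 = 2·4; sub 5 for 4: 2·5; = 10; G_2 = 10−1 = 9
step 2: 9 = 5 + 4; sub 6 for 5: 6 + 4; = 10; G_3 = 10−1 = 9
step 3: 9 = 6 + 3; sub 7 for 6: 7 + 3; = 10; G_4 = 10−1 = 9
step 4: 9 = 7 + 2; sub 8 for 7: 8 + 2; = 10; G_5 = 10−1 = 9
step 5: 9 = 8 + 1; sub 9 for 8: 9 + 1; = 10; G_6 = 10−1 = 9
step 6: 9 = 9; sub 10 for 9: 10; = 10; G_7 = 10−1 = 9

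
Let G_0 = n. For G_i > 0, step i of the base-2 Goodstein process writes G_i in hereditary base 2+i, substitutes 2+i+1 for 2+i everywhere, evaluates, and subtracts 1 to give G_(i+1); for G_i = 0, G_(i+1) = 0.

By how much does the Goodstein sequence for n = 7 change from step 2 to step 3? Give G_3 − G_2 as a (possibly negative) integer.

G_0 = 7. HB_2(7) = 2^2 + 2 + 1. Bump = 31. G_1 = 30.
G_1 = 30. HB_3(30) = 3^3 + 3. Bump = 260. G_2 = 259.
G_2 = 259. HB_4(259) = 4^4 + 3. Bump = 3128. G_3 = 3127.

2868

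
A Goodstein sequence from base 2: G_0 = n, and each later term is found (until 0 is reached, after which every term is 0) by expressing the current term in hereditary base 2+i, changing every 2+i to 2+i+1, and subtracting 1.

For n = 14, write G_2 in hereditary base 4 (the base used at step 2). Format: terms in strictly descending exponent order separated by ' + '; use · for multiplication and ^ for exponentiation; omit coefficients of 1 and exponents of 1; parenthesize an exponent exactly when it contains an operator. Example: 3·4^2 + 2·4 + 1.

base 2: 14 = 2^(2 + 1) + 2^2 + 2; at 3: 3^(3 + 1) + 3^3 + 3 = 111; next = 110
base 3: 110 = 3^(3 + 1) + 3^3 + 2; at 4: 4^(4 + 1) + 4^4 + 2 = 1282; next = 1281
base 4: 1281 = 4^(4 + 1) + 4^4 + 1; at 5: 5^(5 + 1) + 5^5 + 1 = 18751; next = 18750

4^(4 + 1) + 4^4 + 1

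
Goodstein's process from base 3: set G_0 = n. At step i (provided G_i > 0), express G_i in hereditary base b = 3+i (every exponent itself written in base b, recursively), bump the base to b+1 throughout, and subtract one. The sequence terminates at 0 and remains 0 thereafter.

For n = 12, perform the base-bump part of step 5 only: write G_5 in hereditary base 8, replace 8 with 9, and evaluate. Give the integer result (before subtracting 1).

70

G_0 = 12. HB_3(12) = 3^2 + 3. Bump = 20. G_1 = 19.
G_1 = 19. HB_4(19) = 4^2 + 3. Bump = 28. G_2 = 27.
G_2 = 27. HB_5(27) = 5^2 + 2. Bump = 38. G_3 = 37.
G_3 = 37. HB_6(37) = 6^2 + 1. Bump = 50. G_4 = 49.
G_4 = 49. HB_7(49) = 7^2. Bump = 64. G_5 = 63.
G_5 = 63. HB_8(63) = 7·8 + 7. Bump = 70. G_6 = 69.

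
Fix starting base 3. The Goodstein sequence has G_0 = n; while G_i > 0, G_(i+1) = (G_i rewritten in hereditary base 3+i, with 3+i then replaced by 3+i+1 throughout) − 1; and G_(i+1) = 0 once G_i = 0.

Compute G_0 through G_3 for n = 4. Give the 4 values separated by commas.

4, 4, 4, 3

step 0: 4 = 3 + 1; sub 4 for 3: 4 + 1; = 5; G_1 = 5−1 = 4
step 1: 4 = 4; sub 5 for 4: 5; = 5; G_2 = 5−1 = 4
step 2: 4 = 4; sub 6 for 5: 4; = 4; G_3 = 4−1 = 3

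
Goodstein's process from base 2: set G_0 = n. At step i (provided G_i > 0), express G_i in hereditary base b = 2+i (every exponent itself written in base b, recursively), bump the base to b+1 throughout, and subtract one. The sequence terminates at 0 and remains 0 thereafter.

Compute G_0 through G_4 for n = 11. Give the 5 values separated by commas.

11, 84, 1027, 15627, 279937

i=0: 11 = 2^(2 + 1) + 2 + 1 (b=2); 2→3: 3^(3 + 1) + 3 + 1 = 85; 85−1 = 84
i=1: 84 = 3^(3 + 1) + 3 (b=3); 3→4: 4^(4 + 1) + 4 = 1028; 1028−1 = 1027
i=2: 1027 = 4^(4 + 1) + 3 (b=4); 4→5: 5^(5 + 1) + 3 = 15628; 15628−1 = 15627
i=3: 15627 = 5^(5 + 1) + 2 (b=5); 5→6: 6^(6 + 1) + 2 = 279938; 279938−1 = 279937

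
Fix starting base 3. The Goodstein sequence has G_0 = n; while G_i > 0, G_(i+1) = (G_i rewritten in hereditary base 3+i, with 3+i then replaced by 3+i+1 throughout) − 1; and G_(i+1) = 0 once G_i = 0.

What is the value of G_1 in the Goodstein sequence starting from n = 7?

8

G_0 = 7. HB_3(7) = 2·3 + 1. Bump = 9. G_1 = 8.
G_1 = 8. HB_4(8) = 2·4. Bump = 10. G_2 = 9.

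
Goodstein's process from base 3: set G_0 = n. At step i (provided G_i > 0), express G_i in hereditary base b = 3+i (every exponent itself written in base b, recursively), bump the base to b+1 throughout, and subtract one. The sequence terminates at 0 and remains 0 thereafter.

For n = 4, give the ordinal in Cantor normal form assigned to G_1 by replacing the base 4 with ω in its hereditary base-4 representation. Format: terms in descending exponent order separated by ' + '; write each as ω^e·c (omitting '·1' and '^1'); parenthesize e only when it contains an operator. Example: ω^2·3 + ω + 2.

ω

(0) 4|_3 = 3 + 1 ↦ 4 + 1|_4 = 5 ⇒ 4
(1) 4|_4 = 4 ↦ 5|_5 = 5 ⇒ 4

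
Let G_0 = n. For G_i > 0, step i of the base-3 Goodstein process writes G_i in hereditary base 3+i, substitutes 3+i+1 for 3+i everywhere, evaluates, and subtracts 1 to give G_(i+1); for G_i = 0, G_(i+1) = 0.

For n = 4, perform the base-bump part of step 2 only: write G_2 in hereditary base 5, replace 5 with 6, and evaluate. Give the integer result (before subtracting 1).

4

step 0: 4 = 3 + 1; sub 4 for 3: 4 + 1; = 5; G_1 = 5−1 = 4
step 1: 4 = 4; sub 5 for 4: 5; = 5; G_2 = 5−1 = 4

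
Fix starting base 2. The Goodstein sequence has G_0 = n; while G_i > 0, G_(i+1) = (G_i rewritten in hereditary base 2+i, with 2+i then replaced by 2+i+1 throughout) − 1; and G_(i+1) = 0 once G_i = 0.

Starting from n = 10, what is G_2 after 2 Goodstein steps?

base 2: 10 = 2^(2 + 1) + 2; at 3: 3^(3 + 1) + 3 = 84; next = 83
base 3: 83 = 3^(3 + 1) + 2; at 4: 4^(4 + 1) + 2 = 1026; next = 1025
base 4: 1025 = 4^(4 + 1) + 1; at 5: 5^(5 + 1) + 1 = 15626; next = 15625

1025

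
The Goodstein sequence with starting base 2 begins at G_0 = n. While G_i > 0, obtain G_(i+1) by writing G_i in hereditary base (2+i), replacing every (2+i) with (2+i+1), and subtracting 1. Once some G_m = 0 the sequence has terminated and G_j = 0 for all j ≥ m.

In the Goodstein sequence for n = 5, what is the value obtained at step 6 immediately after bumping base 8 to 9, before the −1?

5 —HB2→ 2^2 + 1 —bump→ 3^3 + 1 = 28 —(−1)→ 27
27 —HB3→ 3^3 —bump→ 4^4 = 256 —(−1)→ 255
255 —HB4→ 3·4^3 + 3·4^2 + 3·4 + 3 —bump→ 3·5^3 + 3·5^2 + 3·5 + 3 = 468 —(−1)→ 467
467 —HB5→ 3·5^3 + 3·5^2 + 3·5 + 2 —bump→ 3·6^3 + 3·6^2 + 3·6 + 2 = 776 —(−1)→ 775
775 —HB6→ 3·6^3 + 3·6^2 + 3·6 + 1 —bump→ 3·7^3 + 3·7^2 + 3·7 + 1 = 1198 —(−1)→ 1197
1197 —HB7→ 3·7^3 + 3·7^2 + 3·7 —bump→ 3·8^3 + 3·8^2 + 3·8 = 1752 —(−1)→ 1751
1751 —HB8→ 3·8^3 + 3·8^2 + 2·8 + 7 —bump→ 3·9^3 + 3·9^2 + 2·9 + 7 = 2455 —(−1)→ 2454

2455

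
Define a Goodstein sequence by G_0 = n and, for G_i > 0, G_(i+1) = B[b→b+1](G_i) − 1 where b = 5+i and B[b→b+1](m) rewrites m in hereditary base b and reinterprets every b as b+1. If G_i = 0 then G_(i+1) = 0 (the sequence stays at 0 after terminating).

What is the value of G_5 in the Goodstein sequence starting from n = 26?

step 0: 26 = 5^2 + 1; sub 6 for 5: 6^2 + 1; = 37; G_1 = 37−1 = 36
step 1: 36 = 6^2; sub 7 for 6: 7^2; = 49; G_2 = 49−1 = 48
step 2: 48 = 6·7 + 6; sub 8 for 7: 6·8 + 6; = 54; G_3 = 54−1 = 53
step 3: 53 = 6·8 + 5; sub 9 for 8: 6·9 + 5; = 59; G_4 = 59−1 = 58
step 4: 58 = 6·9 + 4; sub 10 for 9: 6·10 + 4; = 64; G_5 = 64−1 = 63
step 5: 63 = 6·10 + 3; sub 11 for 10: 6·11 + 3; = 69; G_6 = 69−1 = 68

63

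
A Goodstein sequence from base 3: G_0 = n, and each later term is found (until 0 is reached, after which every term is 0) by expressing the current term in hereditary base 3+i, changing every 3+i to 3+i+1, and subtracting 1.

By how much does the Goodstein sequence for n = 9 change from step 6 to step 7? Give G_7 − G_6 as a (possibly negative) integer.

i=0: 9 = 3^2 (b=3); 3→4: 4^2 = 16; 16−1 = 15
i=1: 15 = 3·4 + 3 (b=4); 4→5: 3·5 + 3 = 18; 18−1 = 17
i=2: 17 = 3·5 + 2 (b=5); 5→6: 3·6 + 2 = 20; 20−1 = 19
i=3: 19 = 3·6 + 1 (b=6); 6→7: 3·7 + 1 = 22; 22−1 = 21
i=4: 21 = 3·7 (b=7); 7→8: 3·8 = 24; 24−1 = 23
i=5: 23 = 2·8 + 7 (b=8); 8→9: 2·9 + 7 = 25; 25−1 = 24
i=6: 24 = 2·9 + 6 (b=9); 9→10: 2·10 + 6 = 26; 26−1 = 25

1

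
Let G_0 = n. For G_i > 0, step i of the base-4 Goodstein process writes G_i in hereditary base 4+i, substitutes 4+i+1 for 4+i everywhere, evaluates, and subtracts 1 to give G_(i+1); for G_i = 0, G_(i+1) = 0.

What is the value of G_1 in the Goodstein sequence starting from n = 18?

G_0=18  [base 4] 4^2 + 2  →[4↦5]→  5^2 + 2 = 27  −1 ⇒ G_1=26
G_1=26  [base 5] 5^2 + 1  →[5↦6]→  6^2 + 1 = 37  −1 ⇒ G_2=36

26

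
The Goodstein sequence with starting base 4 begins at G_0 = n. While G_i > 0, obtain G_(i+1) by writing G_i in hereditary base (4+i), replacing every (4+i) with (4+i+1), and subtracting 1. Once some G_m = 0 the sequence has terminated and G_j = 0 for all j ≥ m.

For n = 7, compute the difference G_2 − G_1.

i=0: 7 = 4 + 3 (b=4); 4→5: 5 + 3 = 8; 8−1 = 7
i=1: 7 = 5 + 2 (b=5); 5→6: 6 + 2 = 8; 8−1 = 7

0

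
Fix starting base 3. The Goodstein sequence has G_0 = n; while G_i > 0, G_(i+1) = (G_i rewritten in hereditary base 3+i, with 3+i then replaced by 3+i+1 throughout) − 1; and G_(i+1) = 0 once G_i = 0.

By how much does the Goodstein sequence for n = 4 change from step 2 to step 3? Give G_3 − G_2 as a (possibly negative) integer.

i=0: 4 = 3 + 1 (b=3); 3→4: 4 + 1 = 5; 5−1 = 4
i=1: 4 = 4 (b=4); 4→5: 5 = 5; 5−1 = 4
i=2: 4 = 4 (b=5); 5→6: 4 = 4; 4−1 = 3

-1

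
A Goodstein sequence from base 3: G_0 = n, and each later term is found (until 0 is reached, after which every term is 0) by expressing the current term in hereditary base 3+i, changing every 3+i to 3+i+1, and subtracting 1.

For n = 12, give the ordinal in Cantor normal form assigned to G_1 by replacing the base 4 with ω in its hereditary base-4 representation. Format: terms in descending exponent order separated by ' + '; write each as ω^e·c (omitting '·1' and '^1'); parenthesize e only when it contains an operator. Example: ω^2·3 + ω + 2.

(0) 12|_3 = 3^2 + 3 ↦ 4^2 + 4|_4 = 20 ⇒ 19
(1) 19|_4 = 4^2 + 3 ↦ 5^2 + 3|_5 = 28 ⇒ 27

ω^2 + 3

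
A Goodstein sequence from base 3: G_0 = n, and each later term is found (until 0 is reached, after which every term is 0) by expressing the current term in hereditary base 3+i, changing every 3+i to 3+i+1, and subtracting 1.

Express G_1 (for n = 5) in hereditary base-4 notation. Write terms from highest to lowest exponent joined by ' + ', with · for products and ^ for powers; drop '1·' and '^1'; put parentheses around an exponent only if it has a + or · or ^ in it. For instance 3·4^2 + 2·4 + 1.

4 + 1

(0) 5|_3 = 3 + 2 ↦ 4 + 2|_4 = 6 ⇒ 5
(1) 5|_4 = 4 + 1 ↦ 5 + 1|_5 = 6 ⇒ 5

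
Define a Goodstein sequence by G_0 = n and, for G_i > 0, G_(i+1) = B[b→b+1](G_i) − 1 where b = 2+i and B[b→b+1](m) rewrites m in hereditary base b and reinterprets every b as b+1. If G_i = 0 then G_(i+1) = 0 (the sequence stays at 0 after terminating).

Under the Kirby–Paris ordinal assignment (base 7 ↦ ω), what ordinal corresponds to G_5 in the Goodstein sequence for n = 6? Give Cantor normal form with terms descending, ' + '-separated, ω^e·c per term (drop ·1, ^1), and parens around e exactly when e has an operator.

ω^5·5 + ω^4·5 + ω^3·5 + ω^2·5 + ω·5 + 4

[0] 6 ≡ 2^2 + 2 (base 2). Lift 3: 30. −1: 29.
[1] 29 ≡ 3^3 + 2 (base 3). Lift 4: 258. −1: 257.
[2] 257 ≡ 4^4 + 1 (base 4). Lift 5: 3126. −1: 3125.
[3] 3125 ≡ 5^5 (base 5). Lift 6: 46656. −1: 46655.
[4] 46655 ≡ 5·6^5 + 5·6^4 + 5·6^3 + 5·6^2 + 5·6 + 5 (base 6). Lift 7: 98040. −1: 98039.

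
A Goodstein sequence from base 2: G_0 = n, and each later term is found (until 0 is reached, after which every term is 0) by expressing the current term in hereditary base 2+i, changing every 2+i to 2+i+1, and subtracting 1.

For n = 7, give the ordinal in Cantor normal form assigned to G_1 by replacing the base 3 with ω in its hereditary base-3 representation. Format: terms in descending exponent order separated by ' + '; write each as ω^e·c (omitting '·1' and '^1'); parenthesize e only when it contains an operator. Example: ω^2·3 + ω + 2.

G_0=7  [base 2] 2^2 + 2 + 1  →[2↦3]→  3^3 + 3 + 1 = 31  −1 ⇒ G_1=30
G_1=30  [base 3] 3^3 + 3  →[3↦4]→  4^4 + 4 = 260  −1 ⇒ G_2=259

ω^ω + ω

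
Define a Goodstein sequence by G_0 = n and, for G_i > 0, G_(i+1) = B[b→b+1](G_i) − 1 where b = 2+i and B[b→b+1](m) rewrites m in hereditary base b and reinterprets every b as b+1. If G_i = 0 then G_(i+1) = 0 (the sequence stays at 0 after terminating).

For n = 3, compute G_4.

1

base 2: 3 = 2 + 1; at 3: 3 + 1 = 4; next = 3
base 3: 3 = 3; at 4: 4 = 4; next = 3
base 4: 3 = 3; at 5: 3 = 3; next = 2
base 5: 2 = 2; at 6: 2 = 2; next = 1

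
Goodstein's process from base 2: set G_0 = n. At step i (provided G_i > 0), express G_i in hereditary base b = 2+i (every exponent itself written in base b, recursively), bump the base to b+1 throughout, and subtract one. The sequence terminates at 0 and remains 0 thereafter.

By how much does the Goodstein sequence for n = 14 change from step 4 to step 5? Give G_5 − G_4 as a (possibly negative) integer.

i=0: 14 = 2^(2 + 1) + 2^2 + 2 (b=2); 2→3: 3^(3 + 1) + 3^3 + 3 = 111; 111−1 = 110
i=1: 110 = 3^(3 + 1) + 3^3 + 2 (b=3); 3→4: 4^(4 + 1) + 4^4 + 2 = 1282; 1282−1 = 1281
i=2: 1281 = 4^(4 + 1) + 4^4 + 1 (b=4); 4→5: 5^(5 + 1) + 5^5 + 1 = 18751; 18751−1 = 18750
i=3: 18750 = 5^(5 + 1) + 5^5 (b=5); 5→6: 6^(6 + 1) + 6^6 = 326592; 326592−1 = 326591
i=4: 326591 = 6^(6 + 1) + 5·6^5 + 5·6^4 + 5·6^3 + 5·6^2 + 5·6 + 5 (b=6); 6→7: 7^(7 + 1) + 5·7^5 + 5·7^4 + 5·7^3 + 5·7^2 + 5·7 + 5 = 5862841; 5862841−1 = 5862840

5536249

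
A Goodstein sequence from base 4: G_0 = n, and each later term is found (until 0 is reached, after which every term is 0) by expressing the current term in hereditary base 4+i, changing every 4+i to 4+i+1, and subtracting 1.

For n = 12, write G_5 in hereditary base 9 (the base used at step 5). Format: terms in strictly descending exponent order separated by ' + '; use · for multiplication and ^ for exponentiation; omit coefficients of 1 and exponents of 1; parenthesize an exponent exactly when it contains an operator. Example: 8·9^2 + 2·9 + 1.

2·9

(0) 12|_4 = 3·4 ↦ 3·5|_5 = 15 ⇒ 14
(1) 14|_5 = 2·5 + 4 ↦ 2·6 + 4|_6 = 16 ⇒ 15
(2) 15|_6 = 2·6 + 3 ↦ 2·7 + 3|_7 = 17 ⇒ 16
(3) 16|_7 = 2·7 + 2 ↦ 2·8 + 2|_8 = 18 ⇒ 17
(4) 17|_8 = 2·8 + 1 ↦ 2·9 + 1|_9 = 19 ⇒ 18
(5) 18|_9 = 2·9 ↦ 2·10|_10 = 20 ⇒ 19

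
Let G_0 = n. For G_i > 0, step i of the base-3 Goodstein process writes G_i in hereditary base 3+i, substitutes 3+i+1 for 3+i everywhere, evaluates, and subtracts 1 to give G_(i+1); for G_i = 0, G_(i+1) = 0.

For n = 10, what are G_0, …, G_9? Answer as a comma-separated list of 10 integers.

10, 16, 24, 27, 30, 33, 36, 39, 41, 43

base 3: 10 = 3^2 + 1; at 4: 4^2 + 1 = 17; next = 16
base 4: 16 = 4^2; at 5: 5^2 = 25; next = 24
base 5: 24 = 4·5 + 4; at 6: 4·6 + 4 = 28; next = 27
base 6: 27 = 4·6 + 3; at 7: 4·7 + 3 = 31; next = 30
base 7: 30 = 4·7 + 2; at 8: 4·8 + 2 = 34; next = 33
base 8: 33 = 4·8 + 1; at 9: 4·9 + 1 = 37; next = 36
base 9: 36 = 4·9; at 10: 4·10 = 40; next = 39
base 10: 39 = 3·10 + 9; at 11: 3·11 + 9 = 42; next = 41
base 11: 41 = 3·11 + 8; at 12: 3·12 + 8 = 44; next = 43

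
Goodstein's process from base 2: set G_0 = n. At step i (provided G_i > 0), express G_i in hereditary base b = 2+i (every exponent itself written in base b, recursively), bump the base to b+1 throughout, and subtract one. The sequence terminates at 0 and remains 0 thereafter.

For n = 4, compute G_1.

26

(0) 4|_2 = 2^2 ↦ 3^3|_3 = 27 ⇒ 26
(1) 26|_3 = 2·3^2 + 2·3 + 2 ↦ 2·4^2 + 2·4 + 2|_4 = 42 ⇒ 41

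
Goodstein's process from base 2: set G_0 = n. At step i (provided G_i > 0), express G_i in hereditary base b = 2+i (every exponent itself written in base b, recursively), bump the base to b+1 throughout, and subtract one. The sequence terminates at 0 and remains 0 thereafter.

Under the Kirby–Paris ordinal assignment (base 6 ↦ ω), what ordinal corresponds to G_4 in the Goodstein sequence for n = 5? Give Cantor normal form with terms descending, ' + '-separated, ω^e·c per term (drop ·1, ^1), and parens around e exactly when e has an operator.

5 —HB2→ 2^2 + 1 —bump→ 3^3 + 1 = 28 —(−1)→ 27
27 —HB3→ 3^3 —bump→ 4^4 = 256 —(−1)→ 255
255 —HB4→ 3·4^3 + 3·4^2 + 3·4 + 3 —bump→ 3·5^3 + 3·5^2 + 3·5 + 3 = 468 —(−1)→ 467
467 —HB5→ 3·5^3 + 3·5^2 + 3·5 + 2 —bump→ 3·6^3 + 3·6^2 + 3·6 + 2 = 776 —(−1)→ 775

ω^3·3 + ω^2·3 + ω·3 + 1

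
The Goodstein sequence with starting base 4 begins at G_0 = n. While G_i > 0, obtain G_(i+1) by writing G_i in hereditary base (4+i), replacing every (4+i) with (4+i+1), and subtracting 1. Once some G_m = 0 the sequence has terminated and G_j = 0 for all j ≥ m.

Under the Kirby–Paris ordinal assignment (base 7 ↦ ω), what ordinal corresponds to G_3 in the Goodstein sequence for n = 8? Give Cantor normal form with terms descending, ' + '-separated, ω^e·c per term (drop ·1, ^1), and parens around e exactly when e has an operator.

ω + 2

base 4: 8 = 2·4; at 5: 2·5 = 10; next = 9
base 5: 9 = 5 + 4; at 6: 6 + 4 = 10; next = 9
base 6: 9 = 6 + 3; at 7: 7 + 3 = 10; next = 9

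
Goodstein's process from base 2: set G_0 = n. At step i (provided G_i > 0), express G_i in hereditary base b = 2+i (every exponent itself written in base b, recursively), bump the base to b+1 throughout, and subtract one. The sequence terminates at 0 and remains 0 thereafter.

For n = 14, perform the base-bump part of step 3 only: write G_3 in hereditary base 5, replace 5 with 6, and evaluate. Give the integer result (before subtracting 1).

(0) 14|_2 = 2^(2 + 1) + 2^2 + 2 ↦ 3^(3 + 1) + 3^3 + 3|_3 = 111 ⇒ 110
(1) 110|_3 = 3^(3 + 1) + 3^3 + 2 ↦ 4^(4 + 1) + 4^4 + 2|_4 = 1282 ⇒ 1281
(2) 1281|_4 = 4^(4 + 1) + 4^4 + 1 ↦ 5^(5 + 1) + 5^5 + 1|_5 = 18751 ⇒ 18750
(3) 18750|_5 = 5^(5 + 1) + 5^5 ↦ 6^(6 + 1) + 6^6|_6 = 326592 ⇒ 326591

326592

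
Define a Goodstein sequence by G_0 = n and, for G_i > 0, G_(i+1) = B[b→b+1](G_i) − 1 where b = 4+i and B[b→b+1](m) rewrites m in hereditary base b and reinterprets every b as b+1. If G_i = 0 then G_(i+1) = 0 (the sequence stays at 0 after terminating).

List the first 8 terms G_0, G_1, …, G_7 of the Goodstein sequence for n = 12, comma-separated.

base 4: 12 = 3·4; at 5: 3·5 = 15; next = 14
base 5: 14 = 2·5 + 4; at 6: 2·6 + 4 = 16; next = 15
base 6: 15 = 2·6 + 3; at 7: 2·7 + 3 = 17; next = 16
base 7: 16 = 2·7 + 2; at 8: 2·8 + 2 = 18; next = 17
base 8: 17 = 2·8 + 1; at 9: 2·9 + 1 = 19; next = 18
base 9: 18 = 2·9; at 10: 2·10 = 20; next = 19
base 10: 19 = 10 + 9; at 11: 11 + 9 = 20; next = 19

12, 14, 15, 16, 17, 18, 19, 19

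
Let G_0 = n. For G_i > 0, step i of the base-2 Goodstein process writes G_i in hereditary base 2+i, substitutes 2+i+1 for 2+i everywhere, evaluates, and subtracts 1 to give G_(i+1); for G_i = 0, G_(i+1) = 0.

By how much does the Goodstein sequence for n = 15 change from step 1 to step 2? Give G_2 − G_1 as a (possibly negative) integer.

15 —HB2→ 2^(2 + 1) + 2^2 + 2 + 1 —bump→ 3^(3 + 1) + 3^3 + 3 + 1 = 112 —(−1)→ 111
111 —HB3→ 3^(3 + 1) + 3^3 + 3 —bump→ 4^(4 + 1) + 4^4 + 4 = 1284 —(−1)→ 1283

1172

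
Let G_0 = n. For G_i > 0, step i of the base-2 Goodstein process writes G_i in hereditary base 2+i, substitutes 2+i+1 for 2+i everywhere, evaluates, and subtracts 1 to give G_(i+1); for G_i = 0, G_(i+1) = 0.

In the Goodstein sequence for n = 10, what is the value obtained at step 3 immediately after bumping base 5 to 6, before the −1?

[0] 10 ≡ 2^(2 + 1) + 2 (base 2). Lift 3: 84. −1: 83.
[1] 83 ≡ 3^(3 + 1) + 2 (base 3). Lift 4: 1026. −1: 1025.
[2] 1025 ≡ 4^(4 + 1) + 1 (base 4). Lift 5: 15626. −1: 15625.

279936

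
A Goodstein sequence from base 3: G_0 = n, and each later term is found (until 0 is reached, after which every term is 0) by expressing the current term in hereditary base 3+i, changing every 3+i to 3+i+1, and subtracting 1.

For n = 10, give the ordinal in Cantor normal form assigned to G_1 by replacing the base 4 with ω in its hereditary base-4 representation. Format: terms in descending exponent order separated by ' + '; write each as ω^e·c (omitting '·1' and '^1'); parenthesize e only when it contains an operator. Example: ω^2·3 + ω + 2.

ω^2

base 3: 10 = 3^2 + 1; at 4: 4^2 + 1 = 17; next = 16
base 4: 16 = 4^2; at 5: 5^2 = 25; next = 24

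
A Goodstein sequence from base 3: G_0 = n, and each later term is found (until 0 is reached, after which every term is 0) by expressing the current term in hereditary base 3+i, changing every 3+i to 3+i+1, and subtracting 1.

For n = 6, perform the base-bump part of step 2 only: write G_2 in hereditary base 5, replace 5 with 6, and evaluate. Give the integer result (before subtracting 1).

8

G_0 = 6. HB_3(6) = 2·3. Bump = 8. G_1 = 7.
G_1 = 7. HB_4(7) = 4 + 3. Bump = 8. G_2 = 7.
G_2 = 7. HB_5(7) = 5 + 2. Bump = 8. G_3 = 7.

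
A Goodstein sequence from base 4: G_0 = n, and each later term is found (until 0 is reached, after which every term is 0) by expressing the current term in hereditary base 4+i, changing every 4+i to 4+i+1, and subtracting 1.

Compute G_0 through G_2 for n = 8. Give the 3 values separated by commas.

G_0 = 8. HB_4(8) = 2·4. Bump = 10. G_1 = 9.
G_1 = 9. HB_5(9) = 5 + 4. Bump = 10. G_2 = 9.

8, 9, 9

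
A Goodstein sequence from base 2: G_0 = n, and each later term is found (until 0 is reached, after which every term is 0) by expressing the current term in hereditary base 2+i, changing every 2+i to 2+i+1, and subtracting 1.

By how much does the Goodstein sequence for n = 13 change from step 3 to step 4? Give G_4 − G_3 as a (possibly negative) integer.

base 2: 13 = 2^(2 + 1) + 2^2 + 1; at 3: 3^(3 + 1) + 3^3 + 1 = 109; next = 108
base 3: 108 = 3^(3 + 1) + 3^3; at 4: 4^(4 + 1) + 4^4 = 1280; next = 1279
base 4: 1279 = 4^(4 + 1) + 3·4^3 + 3·4^2 + 3·4 + 3; at 5: 5^(5 + 1) + 3·5^3 + 3·5^2 + 3·5 + 3 = 16093; next = 16092
base 5: 16092 = 5^(5 + 1) + 3·5^3 + 3·5^2 + 3·5 + 2; at 6: 6^(6 + 1) + 3·6^3 + 3·6^2 + 3·6 + 2 = 280712; next = 280711

264619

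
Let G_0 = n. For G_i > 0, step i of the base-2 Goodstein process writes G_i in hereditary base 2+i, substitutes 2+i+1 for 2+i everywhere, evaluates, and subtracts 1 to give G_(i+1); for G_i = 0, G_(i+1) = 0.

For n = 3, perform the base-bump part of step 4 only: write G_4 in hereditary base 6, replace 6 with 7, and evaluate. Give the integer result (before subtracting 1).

base 2: 3 = 2 + 1; at 3: 3 + 1 = 4; next = 3
base 3: 3 = 3; at 4: 4 = 4; next = 3
base 4: 3 = 3; at 5: 3 = 3; next = 2
base 5: 2 = 2; at 6: 2 = 2; next = 1
base 6: 1 = 1; at 7: 1 = 1; next = 0

1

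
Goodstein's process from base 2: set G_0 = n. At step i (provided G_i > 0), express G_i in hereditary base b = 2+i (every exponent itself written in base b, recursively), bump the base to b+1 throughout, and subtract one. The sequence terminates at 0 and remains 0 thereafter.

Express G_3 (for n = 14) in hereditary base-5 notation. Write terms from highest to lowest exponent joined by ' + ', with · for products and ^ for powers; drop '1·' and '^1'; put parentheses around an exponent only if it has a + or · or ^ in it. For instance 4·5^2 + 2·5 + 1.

[0] 14 ≡ 2^(2 + 1) + 2^2 + 2 (base 2). Lift 3: 111. −1: 110.
[1] 110 ≡ 3^(3 + 1) + 3^3 + 2 (base 3). Lift 4: 1282. −1: 1281.
[2] 1281 ≡ 4^(4 + 1) + 4^4 + 1 (base 4). Lift 5: 18751. −1: 18750.
[3] 18750 ≡ 5^(5 + 1) + 5^5 (base 5). Lift 6: 326592. −1: 326591.

5^(5 + 1) + 5^5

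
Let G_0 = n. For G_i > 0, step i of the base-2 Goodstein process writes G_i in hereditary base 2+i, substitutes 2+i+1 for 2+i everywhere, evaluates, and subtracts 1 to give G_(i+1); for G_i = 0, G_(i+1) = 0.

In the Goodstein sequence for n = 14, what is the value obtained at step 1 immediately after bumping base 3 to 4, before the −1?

1282

i=0: 14 = 2^(2 + 1) + 2^2 + 2 (b=2); 2→3: 3^(3 + 1) + 3^3 + 3 = 111; 111−1 = 110
i=1: 110 = 3^(3 + 1) + 3^3 + 2 (b=3); 3→4: 4^(4 + 1) + 4^4 + 2 = 1282; 1282−1 = 1281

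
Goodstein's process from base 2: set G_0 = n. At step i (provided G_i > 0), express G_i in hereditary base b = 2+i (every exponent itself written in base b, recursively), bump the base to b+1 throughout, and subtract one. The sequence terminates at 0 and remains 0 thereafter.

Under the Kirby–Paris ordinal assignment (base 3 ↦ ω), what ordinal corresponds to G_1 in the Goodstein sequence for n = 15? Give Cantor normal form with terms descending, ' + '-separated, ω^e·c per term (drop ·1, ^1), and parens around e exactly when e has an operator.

ω^(ω + 1) + ω^ω + ω

step 0: 15 = 2^(2 + 1) + 2^2 + 2 + 1; sub 3 for 2: 3^(3 + 1) + 3^3 + 3 + 1; = 112; G_1 = 112−1 = 111
step 1: 111 = 3^(3 + 1) + 3^3 + 3; sub 4 for 3: 4^(4 + 1) + 4^4 + 4; = 1284; G_2 = 1284−1 = 1283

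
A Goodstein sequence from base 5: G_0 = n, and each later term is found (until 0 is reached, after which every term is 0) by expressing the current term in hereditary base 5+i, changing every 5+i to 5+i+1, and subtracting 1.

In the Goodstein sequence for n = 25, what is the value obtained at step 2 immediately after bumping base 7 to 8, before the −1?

step 0: 25 = 5^2; sub 6 for 5: 6^2; = 36; G_1 = 36−1 = 35
step 1: 35 = 5·6 + 5; sub 7 for 6: 5·7 + 5; = 40; G_2 = 40−1 = 39
step 2: 39 = 5·7 + 4; sub 8 for 7: 5·8 + 4; = 44; G_3 = 44−1 = 43

44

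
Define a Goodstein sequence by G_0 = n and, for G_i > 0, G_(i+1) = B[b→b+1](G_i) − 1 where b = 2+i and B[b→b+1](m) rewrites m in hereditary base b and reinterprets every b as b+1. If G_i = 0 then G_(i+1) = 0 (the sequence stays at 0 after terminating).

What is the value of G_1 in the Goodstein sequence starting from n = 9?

(0) 9|_2 = 2^(2 + 1) + 1 ↦ 3^(3 + 1) + 1|_3 = 82 ⇒ 81
(1) 81|_3 = 3^(3 + 1) ↦ 4^(4 + 1)|_4 = 1024 ⇒ 1023

81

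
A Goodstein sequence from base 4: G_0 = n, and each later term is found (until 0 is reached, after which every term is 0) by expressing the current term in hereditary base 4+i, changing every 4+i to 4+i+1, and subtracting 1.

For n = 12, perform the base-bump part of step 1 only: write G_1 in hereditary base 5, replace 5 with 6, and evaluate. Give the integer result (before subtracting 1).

16

i=0: 12 = 3·4 (b=4); 4→5: 3·5 = 15; 15−1 = 14
i=1: 14 = 2·5 + 4 (b=5); 5→6: 2·6 + 4 = 16; 16−1 = 15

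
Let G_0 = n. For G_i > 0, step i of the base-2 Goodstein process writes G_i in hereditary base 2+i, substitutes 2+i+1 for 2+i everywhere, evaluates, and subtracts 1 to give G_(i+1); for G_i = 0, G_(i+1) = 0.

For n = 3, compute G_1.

3

G_0=3  [base 2] 2 + 1  →[2↦3]→  3 + 1 = 4  −1 ⇒ G_1=3
G_1=3  [base 3] 3  →[3↦4]→  4 = 4  −1 ⇒ G_2=3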